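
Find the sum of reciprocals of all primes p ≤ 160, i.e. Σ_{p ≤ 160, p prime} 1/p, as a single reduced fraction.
Σ 1/p = 67195167335560670940823020383181530154843058347995389615845419/35375166993717494840635767087951744212057570647889977422429870

π(160) = 37, so the primes ≤ 160 are [2, 3, 5, 7, 11, 13, 17, 19, 23, 29, 31, 37, 41, 43, 47, 53, 59, 61, 67, 71, 73, 79, 83, 89, 97, 101, 103, 107, 109, 113, 127, 131, 137, 139, 149, 151, 157]. Summing 1/p over these primes: 67195167335560670940823020383181530154843058347995389615845419/35375166993717494840635767087951744212057570647889977422429870 ≈ 1.8995. Mertens estimate ln ln(160) + 0.2615 ≈ 1.8859.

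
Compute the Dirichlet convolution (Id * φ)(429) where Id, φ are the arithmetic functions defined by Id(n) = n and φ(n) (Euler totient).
(Id * φ)(429) = 2625

Divisors of 429: [1, 3, 11, 13, 33, 39, 143, 429]. For each d | 429:
  d = 1: Id(1) · φ(429/1) = 1 · 240 = 240
  d = 3: Id(3) · φ(429/3) = 3 · 120 = 360
  d = 11: Id(11) · φ(429/11) = 11 · 24 = 264
  d = 13: Id(13) · φ(429/13) = 13 · 20 = 260
  d = 33: Id(33) · φ(429/33) = 33 · 12 = 396
  d = 39: Id(39) · φ(429/39) = 39 · 10 = 390
  d = 143: Id(143) · φ(429/143) = 143 · 2 = 286
  d = 429: Id(429) · φ(429/429) = 429 · 1 = 429
Summing: (Id * φ)(429) = 240 + 360 + 264 + 260 + 396 + 390 + 286 + 429 = 2625.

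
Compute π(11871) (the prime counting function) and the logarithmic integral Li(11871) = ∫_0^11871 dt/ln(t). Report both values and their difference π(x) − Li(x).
π(11871) = 1423;  Li(11871) ≈ 1447.36;  π(x) − Li(x) ≈ -24.36.

Direct count of primes ≤ 11871 gives π(11871) = 1423. Numerical evaluation of the logarithmic integral gives Li(11871) ≈ 1447.36. The difference π(x) − Li(x) ≈ -24.36 is typically negative for small/moderate x (Li(x) overestimates), though Littlewood's theorem shows this sign changes infinitely often.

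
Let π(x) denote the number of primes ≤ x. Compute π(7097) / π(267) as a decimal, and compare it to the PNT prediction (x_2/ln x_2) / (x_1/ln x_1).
π(7097)/π(267) = 909/56 ≈ 16.2321;  PNT prediction ≈ 16.7480.

π(267) = 56 and π(7097) = 909, so π(7097)/π(267) ≈ 16.2321. The PNT-predicted ratio is (7097/ln(7097)) / (267/ln(267)) ≈ 16.7480. The two agree to within a few percent, as expected.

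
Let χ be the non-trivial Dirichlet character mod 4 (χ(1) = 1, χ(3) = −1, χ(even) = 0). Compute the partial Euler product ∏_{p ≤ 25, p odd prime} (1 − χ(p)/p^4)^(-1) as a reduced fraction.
∏ = 2907090265708363109850475/2939590979896221115088896

The odd primes p ≤ 25 are [3, 5, 7, 11, 13, 17, 19, 23]. For each, χ(p) = 1 if p ≡ 1 mod 4, χ(p) = −1 if p ≡ 3 mod 4. Taking (1 − χ(p)/p^4)^(-1) = p^4/(p^4 − χ(p)): (1 − (-1)/3^4)^(-1) · (1 − (1)/5^4)^(-1) · (1 − (-1)/7^4)^(-1) · (1 − (-1)/11^4)^(-1) · (1 − (1)/13^4)^(-1) · (1 − (1)/17^4)^(-1) · (1 − (-1)/19^4)^(-1) · (1 − (-1)/23^4)^(-1) = 2907090265708363109850475/2939590979896221115088896.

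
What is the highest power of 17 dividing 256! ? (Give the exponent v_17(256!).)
v_17(256!) = 15

Legendre's formula: v_p(n!) = Σ_{k ≥ 1} ⌊n / p^k⌋. For p = 17, n = 256, the terms are:
  ⌊256/17^1⌋ = ⌊256/17⌋ = 15
(the next term ⌊256/17^2⌋ = 0, terminating the sum). Summing: v_17(256!) = 15 = 15.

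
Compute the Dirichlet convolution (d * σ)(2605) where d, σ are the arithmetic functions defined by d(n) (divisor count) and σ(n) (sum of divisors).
(d * σ)(2605) = 4192

Divisors of 2605: [1, 5, 521, 2605]. For each d | 2605:
  d = 1: d(1) · σ(2605/1) = 1 · 3132 = 3132
  d = 5: d(5) · σ(2605/5) = 2 · 522 = 1044
  d = 521: d(521) · σ(2605/521) = 2 · 6 = 12
  d = 2605: d(2605) · σ(2605/2605) = 4 · 1 = 4
Summing: (d * σ)(2605) = 3132 + 1044 + 12 + 4 = 4192.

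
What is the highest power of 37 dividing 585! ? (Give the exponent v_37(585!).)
v_37(585!) = 15

Legendre's formula: v_p(n!) = Σ_{k ≥ 1} ⌊n / p^k⌋. For p = 37, n = 585, the terms are:
  ⌊585/37^1⌋ = ⌊585/37⌋ = 15
(the next term ⌊585/37^2⌋ = 0, terminating the sum). Summing: v_37(585!) = 15 = 15.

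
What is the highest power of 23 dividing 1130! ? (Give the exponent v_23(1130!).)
v_23(1130!) = 51

Legendre's formula: v_p(n!) = Σ_{k ≥ 1} ⌊n / p^k⌋. For p = 23, n = 1130, the terms are:
  ⌊1130/23^1⌋ = ⌊1130/23⌋ = 49
  ⌊1130/23^2⌋ = ⌊1130/529⌋ = 2
(the next term ⌊1130/23^3⌋ = 0, terminating the sum). Summing: v_23(1130!) = 49 + 2 = 51.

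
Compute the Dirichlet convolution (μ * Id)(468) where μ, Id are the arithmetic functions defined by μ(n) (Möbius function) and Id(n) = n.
(μ * Id)(468) = 144

Divisors of 468: [1, 2, 3, 4, 6, 9, 12, 13, 18, 26, 36, 39, 52, 78, 117, 156, 234, 468]. For each d | 468:
  d = 1: μ(1) · Id(468/1) = 1 · 468 = 468
  d = 2: μ(2) · Id(468/2) = -1 · 234 = -234
  d = 3: μ(3) · Id(468/3) = -1 · 156 = -156
  d = 4: μ(4) · Id(468/4) = 0 · 117 = 0
  d = 6: μ(6) · Id(468/6) = 1 · 78 = 78
  d = 9: μ(9) · Id(468/9) = 0 · 52 = 0
  d = 12: μ(12) · Id(468/12) = 0 · 39 = 0
  d = 13: μ(13) · Id(468/13) = -1 · 36 = -36
  d = 18: μ(18) · Id(468/18) = 0 · 26 = 0
  d = 26: μ(26) · Id(468/26) = 1 · 18 = 18
  d = 36: μ(36) · Id(468/36) = 0 · 13 = 0
  d = 39: μ(39) · Id(468/39) = 1 · 12 = 12
  d = 52: μ(52) · Id(468/52) = 0 · 9 = 0
  d = 78: μ(78) · Id(468/78) = -1 · 6 = -6
  d = 117: μ(117) · Id(468/117) = 0 · 4 = 0
  d = 156: μ(156) · Id(468/156) = 0 · 3 = 0
  d = 234: μ(234) · Id(468/234) = 0 · 2 = 0
  d = 468: μ(468) · Id(468/468) = 0 · 1 = 0
Summing: (μ * Id)(468) = 468 + -234 + -156 + 0 + 78 + 0 + 0 + -36 + 0 + 18 + 0 + 12 + 0 + -6 + 0 + 0 + 0 + 0 = 144.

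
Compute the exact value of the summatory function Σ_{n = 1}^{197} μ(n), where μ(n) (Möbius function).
Σ_{n ≤ 197} μ(n) = -7

Compute μ(n) for each 1 ≤ n ≤ 197: μ(1) = 1, μ(2) = -1, μ(3) = -1, μ(4) = 0, μ(5) = -1, μ(6) = 1, μ(7) = -1, μ(8) = 0, μ(9) = 0, μ(10) = 1, μ(11) = -1, μ(12) = 0, μ(13) = -1, μ(14) = 1, μ(15) = 1, μ(16) = 0, μ(17) = -1, μ(18) = 0, μ(19) = -1, μ(20) = 0, μ(21) = 1, μ(22) = 1, μ(23) = -1, μ(24) = 0, μ(25) = 0, μ(26) = 1, μ(27) = 0, μ(28) = 0, μ(29) = -1, μ(30) = -1, μ(31) = -1, μ(32) = 0, μ(33) = 1, μ(34) = 1, μ(35) = 1, μ(36) = 0, μ(37) = -1, μ(38) = 1, μ(39) = 1, μ(40) = 0, μ(41) = -1, μ(42) = -1, μ(43) = -1, μ(44) = 0, μ(45) = 0, μ(46) = 1, μ(47) = -1, μ(48) = 0, μ(49) = 0, μ(50) = 0, μ(51) = 1, μ(52) = 0, μ(53) = -1, μ(54) = 0, μ(55) = 1, μ(56) = 0, μ(57) = 1, μ(58) = 1, μ(59) = -1, μ(60) = 0, μ(61) = -1, μ(62) = 1, μ(63) = 0, μ(64) = 0, μ(65) = 1, μ(66) = -1, μ(67) = -1, μ(68) = 0, μ(69) = 1, μ(70) = -1, μ(71) = -1, μ(72) = 0, μ(73) = -1, μ(74) = 1, μ(75) = 0, μ(76) = 0, μ(77) = 1, μ(78) = -1, μ(79) = -1, μ(80) = 0, μ(81) = 0, μ(82) = 1, μ(83) = -1, μ(84) = 0, μ(85) = 1, μ(86) = 1, μ(87) = 1, μ(88) = 0, μ(89) = -1, μ(90) = 0, μ(91) = 1, μ(92) = 0, μ(93) = 1, μ(94) = 1, μ(95) = 1, μ(96) = 0, μ(97) = -1, μ(98) = 0, μ(99) = 0, μ(100) = 0, μ(101) = -1, μ(102) = -1, μ(103) = -1, μ(104) = 0, μ(105) = -1, μ(106) = 1, μ(107) = -1, μ(108) = 0, μ(109) = -1, μ(110) = -1, μ(111) = 1, μ(112) = 0, μ(113) = -1, μ(114) = -1, μ(115) = 1, μ(116) = 0, μ(117) = 0, μ(118) = 1, μ(119) = 1, μ(120) = 0, μ(121) = 0, μ(122) = 1, μ(123) = 1, μ(124) = 0, μ(125) = 0, μ(126) = 0, μ(127) = -1, μ(128) = 0, μ(129) = 1, μ(130) = -1, μ(131) = -1, μ(132) = 0, μ(133) = 1, μ(134) = 1, μ(135) = 0, μ(136) = 0, μ(137) = -1, μ(138) = -1, μ(139) = -1, μ(140) = 0, μ(141) = 1, μ(142) = 1, μ(143) = 1, μ(144) = 0, μ(145) = 1, μ(146) = 1, μ(147) = 0, μ(148) = 0, μ(149) = -1, μ(150) = 0, μ(151) = -1, μ(152) = 0, μ(153) = 0, μ(154) = -1, μ(155) = 1, μ(156) = 0, μ(157) = -1, μ(158) = 1, μ(159) = 1, μ(160) = 0, μ(161) = 1, μ(162) = 0, μ(163) = -1, μ(164) = 0, μ(165) = -1, μ(166) = 1, μ(167) = -1, μ(168) = 0, μ(169) = 0, μ(170) = -1, μ(171) = 0, μ(172) = 0, μ(173) = -1, μ(174) = -1, μ(175) = 0, μ(176) = 0, μ(177) = 1, μ(178) = 1, μ(179) = -1, μ(180) = 0, μ(181) = -1, μ(182) = -1, μ(183) = 1, μ(184) = 0, μ(185) = 1, μ(186) = -1, μ(187) = 1, μ(188) = 0, μ(189) = 0, μ(190) = -1, μ(191) = -1, μ(192) = 0, μ(193) = -1, μ(194) = 1, μ(195) = -1, μ(196) = 0, μ(197) = -1. Summing all 197 values: -7. (Mertens function M(x) = Σ_{n ≤ x} μ(n); on average M(x) should be small (PNT ⟺ M(x) = o(x)).)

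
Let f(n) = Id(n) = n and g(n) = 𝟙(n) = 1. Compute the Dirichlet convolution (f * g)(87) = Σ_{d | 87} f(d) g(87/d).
(Id * 𝟙)(87) = 120

Divisors of 87: [1, 3, 29, 87]. For each d | 87:
  d = 1: Id(1) · 𝟙(87/1) = 1 · 1 = 1
  d = 3: Id(3) · 𝟙(87/3) = 3 · 1 = 3
  d = 29: Id(29) · 𝟙(87/29) = 29 · 1 = 29
  d = 87: Id(87) · 𝟙(87/87) = 87 · 1 = 87
Summing: (Id * 𝟙)(87) = 1 + 3 + 29 + 87 = 120.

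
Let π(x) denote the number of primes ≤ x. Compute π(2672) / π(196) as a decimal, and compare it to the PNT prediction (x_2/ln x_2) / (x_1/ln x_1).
π(2672)/π(196) = 387/44 ≈ 8.7955;  PNT prediction ≈ 9.1191.

π(196) = 44 and π(2672) = 387, so π(2672)/π(196) ≈ 8.7955. The PNT-predicted ratio is (2672/ln(2672)) / (196/ln(196)) ≈ 9.1191. The two agree to within a few percent, as expected.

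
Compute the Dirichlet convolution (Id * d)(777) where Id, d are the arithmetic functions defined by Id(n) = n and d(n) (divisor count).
(Id * d)(777) = 1755

Divisors of 777: [1, 3, 7, 21, 37, 111, 259, 777]. For each d | 777:
  d = 1: Id(1) · d(777/1) = 1 · 8 = 8
  d = 3: Id(3) · d(777/3) = 3 · 4 = 12
  d = 7: Id(7) · d(777/7) = 7 · 4 = 28
  d = 21: Id(21) · d(777/21) = 21 · 2 = 42
  d = 37: Id(37) · d(777/37) = 37 · 4 = 148
  d = 111: Id(111) · d(777/111) = 111 · 2 = 222
  d = 259: Id(259) · d(777/259) = 259 · 2 = 518
  d = 777: Id(777) · d(777/777) = 777 · 1 = 777
Summing: (Id * d)(777) = 8 + 12 + 28 + 42 + 148 + 222 + 518 + 777 = 1755.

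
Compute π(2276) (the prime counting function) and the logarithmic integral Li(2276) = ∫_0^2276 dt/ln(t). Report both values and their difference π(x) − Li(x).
π(2276) = 338;  Li(2276) ≈ 350.81;  π(x) − Li(x) ≈ -12.81.

Direct count of primes ≤ 2276 gives π(2276) = 338. Numerical evaluation of the logarithmic integral gives Li(2276) ≈ 350.81. The difference π(x) − Li(x) ≈ -12.81 is typically negative for small/moderate x (Li(x) overestimates), though Littlewood's theorem shows this sign changes infinitely often.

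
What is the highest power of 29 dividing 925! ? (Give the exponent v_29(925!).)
v_29(925!) = 32

Legendre's formula: v_p(n!) = Σ_{k ≥ 1} ⌊n / p^k⌋. For p = 29, n = 925, the terms are:
  ⌊925/29^1⌋ = ⌊925/29⌋ = 31
  ⌊925/29^2⌋ = ⌊925/841⌋ = 1
(the next term ⌊925/29^3⌋ = 0, terminating the sum). Summing: v_29(925!) = 31 + 1 = 32.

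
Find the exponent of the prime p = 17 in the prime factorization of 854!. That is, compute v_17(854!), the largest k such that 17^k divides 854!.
v_17(854!) = 52

Legendre's formula: v_p(n!) = Σ_{k ≥ 1} ⌊n / p^k⌋. For p = 17, n = 854, the terms are:
  ⌊854/17^1⌋ = ⌊854/17⌋ = 50
  ⌊854/17^2⌋ = ⌊854/289⌋ = 2
(the next term ⌊854/17^3⌋ = 0, terminating the sum). Summing: v_17(854!) = 50 + 2 = 52.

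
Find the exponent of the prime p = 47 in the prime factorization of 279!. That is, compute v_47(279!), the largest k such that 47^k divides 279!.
v_47(279!) = 5

Legendre's formula: v_p(n!) = Σ_{k ≥ 1} ⌊n / p^k⌋. For p = 47, n = 279, the terms are:
  ⌊279/47^1⌋ = ⌊279/47⌋ = 5
(the next term ⌊279/47^2⌋ = 0, terminating the sum). Summing: v_47(279!) = 5 = 5.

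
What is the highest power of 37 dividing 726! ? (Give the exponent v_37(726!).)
v_37(726!) = 19

Legendre's formula: v_p(n!) = Σ_{k ≥ 1} ⌊n / p^k⌋. For p = 37, n = 726, the terms are:
  ⌊726/37^1⌋ = ⌊726/37⌋ = 19
(the next term ⌊726/37^2⌋ = 0, terminating the sum). Summing: v_37(726!) = 19 = 19.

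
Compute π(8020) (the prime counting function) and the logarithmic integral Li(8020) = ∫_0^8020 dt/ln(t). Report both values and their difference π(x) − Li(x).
π(8020) = 1010;  Li(8020) ≈ 1028.64;  π(x) − Li(x) ≈ -18.64.

Direct count of primes ≤ 8020 gives π(8020) = 1010. Numerical evaluation of the logarithmic integral gives Li(8020) ≈ 1028.64. The difference π(x) − Li(x) ≈ -18.64 is typically negative for small/moderate x (Li(x) overestimates), though Littlewood's theorem shows this sign changes infinitely often.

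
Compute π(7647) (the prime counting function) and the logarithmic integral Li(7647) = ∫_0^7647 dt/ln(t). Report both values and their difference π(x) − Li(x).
π(7647) = 970;  Li(7647) ≈ 987.04;  π(x) − Li(x) ≈ -17.04.

Direct count of primes ≤ 7647 gives π(7647) = 970. Numerical evaluation of the logarithmic integral gives Li(7647) ≈ 987.04. The difference π(x) − Li(x) ≈ -17.04 is typically negative for small/moderate x (Li(x) overestimates), though Littlewood's theorem shows this sign changes infinitely often.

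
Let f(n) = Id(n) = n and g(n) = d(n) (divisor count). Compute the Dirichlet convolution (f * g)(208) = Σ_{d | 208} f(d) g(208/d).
(Id * d)(208) = 855

Divisors of 208: [1, 2, 4, 8, 13, 16, 26, 52, 104, 208]. For each d | 208:
  d = 1: Id(1) · d(208/1) = 1 · 10 = 10
  d = 2: Id(2) · d(208/2) = 2 · 8 = 16
  d = 4: Id(4) · d(208/4) = 4 · 6 = 24
  d = 8: Id(8) · d(208/8) = 8 · 4 = 32
  d = 13: Id(13) · d(208/13) = 13 · 5 = 65
  d = 16: Id(16) · d(208/16) = 16 · 2 = 32
  d = 26: Id(26) · d(208/26) = 26 · 4 = 104
  d = 52: Id(52) · d(208/52) = 52 · 3 = 156
  d = 104: Id(104) · d(208/104) = 104 · 2 = 208
  d = 208: Id(208) · d(208/208) = 208 · 1 = 208
Summing: (Id * d)(208) = 10 + 16 + 24 + 32 + 65 + 32 + 104 + 156 + 208 + 208 = 855.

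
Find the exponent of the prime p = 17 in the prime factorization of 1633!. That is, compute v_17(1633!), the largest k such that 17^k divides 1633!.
v_17(1633!) = 101

Legendre's formula: v_p(n!) = Σ_{k ≥ 1} ⌊n / p^k⌋. For p = 17, n = 1633, the terms are:
  ⌊1633/17^1⌋ = ⌊1633/17⌋ = 96
  ⌊1633/17^2⌋ = ⌊1633/289⌋ = 5
(the next term ⌊1633/17^3⌋ = 0, terminating the sum). Summing: v_17(1633!) = 96 + 5 = 101.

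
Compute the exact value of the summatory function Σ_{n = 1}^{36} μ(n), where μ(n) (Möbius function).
Σ_{n ≤ 36} μ(n) = -1

Compute μ(n) for each 1 ≤ n ≤ 36: μ(1) = 1, μ(2) = -1, μ(3) = -1, μ(4) = 0, μ(5) = -1, μ(6) = 1, μ(7) = -1, μ(8) = 0, μ(9) = 0, μ(10) = 1, μ(11) = -1, μ(12) = 0, μ(13) = -1, μ(14) = 1, μ(15) = 1, μ(16) = 0, μ(17) = -1, μ(18) = 0, μ(19) = -1, μ(20) = 0, μ(21) = 1, μ(22) = 1, μ(23) = -1, μ(24) = 0, μ(25) = 0, μ(26) = 1, μ(27) = 0, μ(28) = 0, μ(29) = -1, μ(30) = -1, μ(31) = -1, μ(32) = 0, μ(33) = 1, μ(34) = 1, μ(35) = 1, μ(36) = 0. Summing all 36 values: -1. (Mertens function M(x) = Σ_{n ≤ x} μ(n); on average M(x) should be small (PNT ⟺ M(x) = o(x)).)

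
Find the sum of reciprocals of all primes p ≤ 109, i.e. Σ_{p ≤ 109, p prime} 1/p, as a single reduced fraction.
Σ 1/p = 514977313070181206962860776592994315598662571/279734996817854936178276161872067809674997230

π(109) = 29, so the primes ≤ 109 are [2, 3, 5, 7, 11, 13, 17, 19, 23, 29, 31, 37, 41, 43, 47, 53, 59, 61, 67, 71, 73, 79, 83, 89, 97, 101, 103, 107, 109]. Summing 1/p over these primes: 514977313070181206962860776592994315598662571/279734996817854936178276161872067809674997230 ≈ 1.8409. Mertens estimate ln ln(109) + 0.2615 ≈ 1.8072.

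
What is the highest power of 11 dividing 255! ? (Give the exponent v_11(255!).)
v_11(255!) = 25

Legendre's formula: v_p(n!) = Σ_{k ≥ 1} ⌊n / p^k⌋. For p = 11, n = 255, the terms are:
  ⌊255/11^1⌋ = ⌊255/11⌋ = 23
  ⌊255/11^2⌋ = ⌊255/121⌋ = 2
(the next term ⌊255/11^3⌋ = 0, terminating the sum). Summing: v_11(255!) = 23 + 2 = 25.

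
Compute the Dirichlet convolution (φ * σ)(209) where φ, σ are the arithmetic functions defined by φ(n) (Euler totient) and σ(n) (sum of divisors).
(φ * σ)(209) = 836

Divisors of 209: [1, 11, 19, 209]. For each d | 209:
  d = 1: φ(1) · σ(209/1) = 1 · 240 = 240
  d = 11: φ(11) · σ(209/11) = 10 · 20 = 200
  d = 19: φ(19) · σ(209/19) = 18 · 12 = 216
  d = 209: φ(209) · σ(209/209) = 180 · 1 = 180
Summing: (φ * σ)(209) = 240 + 200 + 216 + 180 = 836.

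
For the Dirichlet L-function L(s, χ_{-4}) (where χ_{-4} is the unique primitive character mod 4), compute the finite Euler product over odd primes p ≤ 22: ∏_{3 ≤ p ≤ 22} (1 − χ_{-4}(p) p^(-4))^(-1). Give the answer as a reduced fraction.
∏ = 10388364341566686475/10504466734429503488

The odd primes p ≤ 22 are [3, 5, 7, 11, 13, 17, 19]. For each, χ(p) = 1 if p ≡ 1 mod 4, χ(p) = −1 if p ≡ 3 mod 4. Taking (1 − χ(p)/p^4)^(-1) = p^4/(p^4 − χ(p)): (1 − (-1)/3^4)^(-1) · (1 − (1)/5^4)^(-1) · (1 − (-1)/7^4)^(-1) · (1 − (-1)/11^4)^(-1) · (1 − (1)/13^4)^(-1) · (1 − (1)/17^4)^(-1) · (1 − (-1)/19^4)^(-1) = 10388364341566686475/10504466734429503488.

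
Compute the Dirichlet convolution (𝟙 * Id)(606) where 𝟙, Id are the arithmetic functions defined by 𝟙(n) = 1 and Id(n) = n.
(𝟙 * Id)(606) = 1224

Divisors of 606: [1, 2, 3, 6, 101, 202, 303, 606]. For each d | 606:
  d = 1: 𝟙(1) · Id(606/1) = 1 · 606 = 606
  d = 2: 𝟙(2) · Id(606/2) = 1 · 303 = 303
  d = 3: 𝟙(3) · Id(606/3) = 1 · 202 = 202
  d = 6: 𝟙(6) · Id(606/6) = 1 · 101 = 101
  d = 101: 𝟙(101) · Id(606/101) = 1 · 6 = 6
  d = 202: 𝟙(202) · Id(606/202) = 1 · 3 = 3
  d = 303: 𝟙(303) · Id(606/303) = 1 · 2 = 2
  d = 606: 𝟙(606) · Id(606/606) = 1 · 1 = 1
Summing: (𝟙 * Id)(606) = 606 + 303 + 202 + 101 + 6 + 3 + 2 + 1 = 1224.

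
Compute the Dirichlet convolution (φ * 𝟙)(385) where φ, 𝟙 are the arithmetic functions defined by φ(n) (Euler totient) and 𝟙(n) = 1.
(φ * 𝟙)(385) = 385

Divisors of 385: [1, 5, 7, 11, 35, 55, 77, 385]. For each d | 385:
  d = 1: φ(1) · 𝟙(385/1) = 1 · 1 = 1
  d = 5: φ(5) · 𝟙(385/5) = 4 · 1 = 4
  d = 7: φ(7) · 𝟙(385/7) = 6 · 1 = 6
  d = 11: φ(11) · 𝟙(385/11) = 10 · 1 = 10
  d = 35: φ(35) · 𝟙(385/35) = 24 · 1 = 24
  d = 55: φ(55) · 𝟙(385/55) = 40 · 1 = 40
  d = 77: φ(77) · 𝟙(385/77) = 60 · 1 = 60
  d = 385: φ(385) · 𝟙(385/385) = 240 · 1 = 240
Summing: (φ * 𝟙)(385) = 1 + 4 + 6 + 10 + 24 + 40 + 60 + 240 = 385.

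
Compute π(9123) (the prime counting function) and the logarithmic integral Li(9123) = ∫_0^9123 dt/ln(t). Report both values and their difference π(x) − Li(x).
π(9123) = 1130;  Li(9123) ≈ 1150.45;  π(x) − Li(x) ≈ -20.45.

Direct count of primes ≤ 9123 gives π(9123) = 1130. Numerical evaluation of the logarithmic integral gives Li(9123) ≈ 1150.45. The difference π(x) − Li(x) ≈ -20.45 is typically negative for small/moderate x (Li(x) overestimates), though Littlewood's theorem shows this sign changes infinitely often.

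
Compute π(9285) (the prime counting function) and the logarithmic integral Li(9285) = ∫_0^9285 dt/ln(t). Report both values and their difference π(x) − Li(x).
π(9285) = 1150;  Li(9285) ≈ 1168.20;  π(x) − Li(x) ≈ -18.20.

Direct count of primes ≤ 9285 gives π(9285) = 1150. Numerical evaluation of the logarithmic integral gives Li(9285) ≈ 1168.20. The difference π(x) − Li(x) ≈ -18.20 is typically negative for small/moderate x (Li(x) overestimates), though Littlewood's theorem shows this sign changes infinitely often.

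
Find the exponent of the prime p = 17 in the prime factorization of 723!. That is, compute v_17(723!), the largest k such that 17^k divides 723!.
v_17(723!) = 44

Legendre's formula: v_p(n!) = Σ_{k ≥ 1} ⌊n / p^k⌋. For p = 17, n = 723, the terms are:
  ⌊723/17^1⌋ = ⌊723/17⌋ = 42
  ⌊723/17^2⌋ = ⌊723/289⌋ = 2
(the next term ⌊723/17^3⌋ = 0, terminating the sum). Summing: v_17(723!) = 42 + 2 = 44.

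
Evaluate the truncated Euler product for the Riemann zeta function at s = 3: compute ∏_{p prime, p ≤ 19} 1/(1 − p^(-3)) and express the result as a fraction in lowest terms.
∏ = 3674541645775/3057655868928

The primes p ≤ 19 are [2, 3, 5, 7, 11, 13, 17, 19]. For each prime, (1 − 1/p^3)^(-1) = p^3 / (p^3 − 1). The product is (1 − 1/2^3)^(-1), (1 − 1/3^3)^(-1), (1 − 1/5^3)^(-1), (1 − 1/7^3)^(-1), (1 − 1/11^3)^(-1), (1 − 1/13^3)^(-1), (1 − 1/17^3)^(-1), (1 − 1/19^3)^(-1) = ∏ p^3 / (p^3 − 1) = 3674541645775/3057655868928.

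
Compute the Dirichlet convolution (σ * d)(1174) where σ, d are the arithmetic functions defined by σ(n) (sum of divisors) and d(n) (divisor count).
(σ * d)(1174) = 2950

Divisors of 1174: [1, 2, 587, 1174]. For each d | 1174:
  d = 1: σ(1) · d(1174/1) = 1 · 4 = 4
  d = 2: σ(2) · d(1174/2) = 3 · 2 = 6
  d = 587: σ(587) · d(1174/587) = 588 · 2 = 1176
  d = 1174: σ(1174) · d(1174/1174) = 1764 · 1 = 1764
Summing: (σ * d)(1174) = 4 + 6 + 1176 + 1764 = 2950.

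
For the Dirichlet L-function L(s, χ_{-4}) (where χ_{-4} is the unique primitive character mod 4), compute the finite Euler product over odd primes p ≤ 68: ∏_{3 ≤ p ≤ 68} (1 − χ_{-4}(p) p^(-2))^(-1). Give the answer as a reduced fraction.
∏ = 186965264422467473784849459249589/204088016612535111254016000000000

The odd primes p ≤ 68 are [3, 5, 7, 11, 13, 17, 19, 23, 29, 31, 37, 41, 43, 47, 53, 59, 61, 67]. For each, χ(p) = 1 if p ≡ 1 mod 4, χ(p) = −1 if p ≡ 3 mod 4. Taking (1 − χ(p)/p^2)^(-1) = p^2/(p^2 − χ(p)): (1 − (-1)/3^2)^(-1) · (1 − (1)/5^2)^(-1) · (1 − (-1)/7^2)^(-1) · (1 − (-1)/11^2)^(-1) · (1 − (1)/13^2)^(-1) · (1 − (1)/17^2)^(-1) · (1 − (-1)/19^2)^(-1) · (1 − (-1)/23^2)^(-1) · (1 − (1)/29^2)^(-1) · (1 − (-1)/31^2)^(-1) · (1 − (1)/37^2)^(-1) · (1 − (1)/41^2)^(-1) · (1 − (-1)/43^2)^(-1) · (1 − (-1)/47^2)^(-1) · (1 − (1)/53^2)^(-1) · (1 − (-1)/59^2)^(-1) · (1 − (1)/61^2)^(-1) · (1 − (-1)/67^2)^(-1) = 186965264422467473784849459249589/204088016612535111254016000000000.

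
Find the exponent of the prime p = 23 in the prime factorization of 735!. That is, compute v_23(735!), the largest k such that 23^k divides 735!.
v_23(735!) = 32

Legendre's formula: v_p(n!) = Σ_{k ≥ 1} ⌊n / p^k⌋. For p = 23, n = 735, the terms are:
  ⌊735/23^1⌋ = ⌊735/23⌋ = 31
  ⌊735/23^2⌋ = ⌊735/529⌋ = 1
(the next term ⌊735/23^3⌋ = 0, terminating the sum). Summing: v_23(735!) = 31 + 1 = 32.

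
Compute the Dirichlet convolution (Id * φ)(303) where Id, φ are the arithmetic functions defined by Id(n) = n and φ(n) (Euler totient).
(Id * φ)(303) = 1005

Divisors of 303: [1, 3, 101, 303]. For each d | 303:
  d = 1: Id(1) · φ(303/1) = 1 · 200 = 200
  d = 3: Id(3) · φ(303/3) = 3 · 100 = 300
  d = 101: Id(101) · φ(303/101) = 101 · 2 = 202
  d = 303: Id(303) · φ(303/303) = 303 · 1 = 303
Summing: (Id * φ)(303) = 200 + 300 + 202 + 303 = 1005.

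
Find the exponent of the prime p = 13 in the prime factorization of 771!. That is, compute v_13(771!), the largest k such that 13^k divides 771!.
v_13(771!) = 63

Legendre's formula: v_p(n!) = Σ_{k ≥ 1} ⌊n / p^k⌋. For p = 13, n = 771, the terms are:
  ⌊771/13^1⌋ = ⌊771/13⌋ = 59
  ⌊771/13^2⌋ = ⌊771/169⌋ = 4
(the next term ⌊771/13^3⌋ = 0, terminating the sum). Summing: v_13(771!) = 59 + 4 = 63.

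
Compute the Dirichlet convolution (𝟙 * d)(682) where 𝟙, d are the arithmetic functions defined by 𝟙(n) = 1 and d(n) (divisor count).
(𝟙 * d)(682) = 27

Divisors of 682: [1, 2, 11, 22, 31, 62, 341, 682]. For each d | 682:
  d = 1: 𝟙(1) · d(682/1) = 1 · 8 = 8
  d = 2: 𝟙(2) · d(682/2) = 1 · 4 = 4
  d = 11: 𝟙(11) · d(682/11) = 1 · 4 = 4
  d = 22: 𝟙(22) · d(682/22) = 1 · 2 = 2
  d = 31: 𝟙(31) · d(682/31) = 1 · 4 = 4
  d = 62: 𝟙(62) · d(682/62) = 1 · 2 = 2
  d = 341: 𝟙(341) · d(682/341) = 1 · 2 = 2
  d = 682: 𝟙(682) · d(682/682) = 1 · 1 = 1
Summing: (𝟙 * d)(682) = 8 + 4 + 4 + 2 + 4 + 2 + 2 + 1 = 27.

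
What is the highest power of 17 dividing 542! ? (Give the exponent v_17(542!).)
v_17(542!) = 32

Legendre's formula: v_p(n!) = Σ_{k ≥ 1} ⌊n / p^k⌋. For p = 17, n = 542, the terms are:
  ⌊542/17^1⌋ = ⌊542/17⌋ = 31
  ⌊542/17^2⌋ = ⌊542/289⌋ = 1
(the next term ⌊542/17^3⌋ = 0, terminating the sum). Summing: v_17(542!) = 31 + 1 = 32.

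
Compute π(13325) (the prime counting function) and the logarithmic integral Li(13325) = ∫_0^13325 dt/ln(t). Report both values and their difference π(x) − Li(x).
π(13325) = 1581;  Li(13325) ≈ 1601.37;  π(x) − Li(x) ≈ -20.37.

Direct count of primes ≤ 13325 gives π(13325) = 1581. Numerical evaluation of the logarithmic integral gives Li(13325) ≈ 1601.37. The difference π(x) − Li(x) ≈ -20.37 is typically negative for small/moderate x (Li(x) overestimates), though Littlewood's theorem shows this sign changes infinitely often.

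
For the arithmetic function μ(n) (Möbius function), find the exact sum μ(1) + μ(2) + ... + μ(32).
Σ_{n ≤ 32} μ(n) = -4

Compute μ(n) for each 1 ≤ n ≤ 32: μ(1) = 1, μ(2) = -1, μ(3) = -1, μ(4) = 0, μ(5) = -1, μ(6) = 1, μ(7) = -1, μ(8) = 0, μ(9) = 0, μ(10) = 1, μ(11) = -1, μ(12) = 0, μ(13) = -1, μ(14) = 1, μ(15) = 1, μ(16) = 0, μ(17) = -1, μ(18) = 0, μ(19) = -1, μ(20) = 0, μ(21) = 1, μ(22) = 1, μ(23) = -1, μ(24) = 0, μ(25) = 0, μ(26) = 1, μ(27) = 0, μ(28) = 0, μ(29) = -1, μ(30) = -1, μ(31) = -1, μ(32) = 0. Summing all 32 values: -4. (Mertens function M(x) = Σ_{n ≤ x} μ(n); on average M(x) should be small (PNT ⟺ M(x) = o(x)).)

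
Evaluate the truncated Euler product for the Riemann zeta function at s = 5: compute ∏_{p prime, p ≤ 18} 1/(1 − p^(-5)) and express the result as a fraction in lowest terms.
∏ = 3618351187072042546125/3489494469487104326464

The primes p ≤ 18 are [2, 3, 5, 7, 11, 13, 17]. For each prime, (1 − 1/p^5)^(-1) = p^5 / (p^5 − 1). The product is (1 − 1/2^5)^(-1), (1 − 1/3^5)^(-1), (1 − 1/5^5)^(-1), (1 − 1/7^5)^(-1), (1 − 1/11^5)^(-1), (1 − 1/13^5)^(-1), (1 − 1/17^5)^(-1) = ∏ p^5 / (p^5 − 1) = 3618351187072042546125/3489494469487104326464.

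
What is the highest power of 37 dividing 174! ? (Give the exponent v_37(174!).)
v_37(174!) = 4

Legendre's formula: v_p(n!) = Σ_{k ≥ 1} ⌊n / p^k⌋. For p = 37, n = 174, the terms are:
  ⌊174/37^1⌋ = ⌊174/37⌋ = 4
(the next term ⌊174/37^2⌋ = 0, terminating the sum). Summing: v_37(174!) = 4 = 4.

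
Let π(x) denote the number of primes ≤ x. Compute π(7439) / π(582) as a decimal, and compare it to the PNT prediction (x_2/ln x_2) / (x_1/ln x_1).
π(7439)/π(582) = 942/106 ≈ 8.8868;  PNT prediction ≈ 9.1284.

π(582) = 106 and π(7439) = 942, so π(7439)/π(582) ≈ 8.8868. The PNT-predicted ratio is (7439/ln(7439)) / (582/ln(582)) ≈ 9.1284. The two agree to within a few percent, as expected.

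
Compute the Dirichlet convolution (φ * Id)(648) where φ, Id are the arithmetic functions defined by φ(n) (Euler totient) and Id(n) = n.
(φ * Id)(648) = 5940

Divisors of 648: [1, 2, 3, 4, 6, 8, 9, 12, 18, 24, 27, 36, 54, 72, 81, 108, 162, 216, 324, 648]. For each d | 648:
  d = 1: φ(1) · Id(648/1) = 1 · 648 = 648
  d = 2: φ(2) · Id(648/2) = 1 · 324 = 324
  d = 3: φ(3) · Id(648/3) = 2 · 216 = 432
  d = 4: φ(4) · Id(648/4) = 2 · 162 = 324
  d = 6: φ(6) · Id(648/6) = 2 · 108 = 216
  d = 8: φ(8) · Id(648/8) = 4 · 81 = 324
  d = 9: φ(9) · Id(648/9) = 6 · 72 = 432
  d = 12: φ(12) · Id(648/12) = 4 · 54 = 216
  d = 18: φ(18) · Id(648/18) = 6 · 36 = 216
  d = 24: φ(24) · Id(648/24) = 8 · 27 = 216
  d = 27: φ(27) · Id(648/27) = 18 · 24 = 432
  d = 36: φ(36) · Id(648/36) = 12 · 18 = 216
  d = 54: φ(54) · Id(648/54) = 18 · 12 = 216
  d = 72: φ(72) · Id(648/72) = 24 · 9 = 216
  d = 81: φ(81) · Id(648/81) = 54 · 8 = 432
  d = 108: φ(108) · Id(648/108) = 36 · 6 = 216
  d = 162: φ(162) · Id(648/162) = 54 · 4 = 216
  d = 216: φ(216) · Id(648/216) = 72 · 3 = 216
  d = 324: φ(324) · Id(648/324) = 108 · 2 = 216
  d = 648: φ(648) · Id(648/648) = 216 · 1 = 216
Summing: (φ * Id)(648) = 648 + 324 + 432 + 324 + 216 + 324 + 432 + 216 + 216 + 216 + 432 + 216 + 216 + 216 + 432 + 216 + 216 + 216 + 216 + 216 = 5940.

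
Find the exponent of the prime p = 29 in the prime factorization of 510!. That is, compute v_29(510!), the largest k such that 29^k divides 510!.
v_29(510!) = 17

Legendre's formula: v_p(n!) = Σ_{k ≥ 1} ⌊n / p^k⌋. For p = 29, n = 510, the terms are:
  ⌊510/29^1⌋ = ⌊510/29⌋ = 17
(the next term ⌊510/29^2⌋ = 0, terminating the sum). Summing: v_29(510!) = 17 = 17.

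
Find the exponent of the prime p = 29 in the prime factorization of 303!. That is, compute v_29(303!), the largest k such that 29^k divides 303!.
v_29(303!) = 10

Legendre's formula: v_p(n!) = Σ_{k ≥ 1} ⌊n / p^k⌋. For p = 29, n = 303, the terms are:
  ⌊303/29^1⌋ = ⌊303/29⌋ = 10
(the next term ⌊303/29^2⌋ = 0, terminating the sum). Summing: v_29(303!) = 10 = 10.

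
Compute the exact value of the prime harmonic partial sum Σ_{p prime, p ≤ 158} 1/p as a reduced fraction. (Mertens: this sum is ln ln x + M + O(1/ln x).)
Σ 1/p = 67195167335560670940823020383181530154843058347995389615845419/35375166993717494840635767087951744212057570647889977422429870

π(158) = 37, so the primes ≤ 158 are [2, 3, 5, 7, 11, 13, 17, 19, 23, 29, 31, 37, 41, 43, 47, 53, 59, 61, 67, 71, 73, 79, 83, 89, 97, 101, 103, 107, 109, 113, 127, 131, 137, 139, 149, 151, 157]. Summing 1/p over these primes: 67195167335560670940823020383181530154843058347995389615845419/35375166993717494840635767087951744212057570647889977422429870 ≈ 1.8995. Mertens estimate ln ln(158) + 0.2615 ≈ 1.8834.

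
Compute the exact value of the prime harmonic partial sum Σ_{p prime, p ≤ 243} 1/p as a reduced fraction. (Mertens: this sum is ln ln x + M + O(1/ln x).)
Σ 1/p = 506873196134241441348690763593294873492730445394823722837469097176314709804649267964680634478659521/256041159035492609053110100510385311995538591998443060216114576417920917800321526504084465112487730

π(243) = 53, so the primes ≤ 243 are [2, 3, 5, 7, 11, 13, 17, 19, 23, 29, 31, 37, 41, 43, 47, 53, 59, 61, 67, 71, 73, 79, 83, 89, 97, 101, 103, 107, 109, 113, 127, 131, 137, 139, 149, 151, 157, 163, 167, 173, 179, 181, 191, 193, 197, 199, 211, 223, 227, 229, 233, 239, 241]. Summing 1/p over these primes: 506873196134241441348690763593294873492730445394823722837469097176314709804649267964680634478659521/256041159035492609053110100510385311995538591998443060216114576417920917800321526504084465112487730 ≈ 1.9797. Mertens estimate ln ln(243) + 0.2615 ≈ 1.9650.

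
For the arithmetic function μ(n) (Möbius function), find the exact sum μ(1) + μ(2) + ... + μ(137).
Σ_{n ≤ 137} μ(n) = -2

Compute μ(n) for each 1 ≤ n ≤ 137: μ(1) = 1, μ(2) = -1, μ(3) = -1, μ(4) = 0, μ(5) = -1, μ(6) = 1, μ(7) = -1, μ(8) = 0, μ(9) = 0, μ(10) = 1, μ(11) = -1, μ(12) = 0, μ(13) = -1, μ(14) = 1, μ(15) = 1, μ(16) = 0, μ(17) = -1, μ(18) = 0, μ(19) = -1, μ(20) = 0, μ(21) = 1, μ(22) = 1, μ(23) = -1, μ(24) = 0, μ(25) = 0, μ(26) = 1, μ(27) = 0, μ(28) = 0, μ(29) = -1, μ(30) = -1, μ(31) = -1, μ(32) = 0, μ(33) = 1, μ(34) = 1, μ(35) = 1, μ(36) = 0, μ(37) = -1, μ(38) = 1, μ(39) = 1, μ(40) = 0, μ(41) = -1, μ(42) = -1, μ(43) = -1, μ(44) = 0, μ(45) = 0, μ(46) = 1, μ(47) = -1, μ(48) = 0, μ(49) = 0, μ(50) = 0, μ(51) = 1, μ(52) = 0, μ(53) = -1, μ(54) = 0, μ(55) = 1, μ(56) = 0, μ(57) = 1, μ(58) = 1, μ(59) = -1, μ(60) = 0, μ(61) = -1, μ(62) = 1, μ(63) = 0, μ(64) = 0, μ(65) = 1, μ(66) = -1, μ(67) = -1, μ(68) = 0, μ(69) = 1, μ(70) = -1, μ(71) = -1, μ(72) = 0, μ(73) = -1, μ(74) = 1, μ(75) = 0, μ(76) = 0, μ(77) = 1, μ(78) = -1, μ(79) = -1, μ(80) = 0, μ(81) = 0, μ(82) = 1, μ(83) = -1, μ(84) = 0, μ(85) = 1, μ(86) = 1, μ(87) = 1, μ(88) = 0, μ(89) = -1, μ(90) = 0, μ(91) = 1, μ(92) = 0, μ(93) = 1, μ(94) = 1, μ(95) = 1, μ(96) = 0, μ(97) = -1, μ(98) = 0, μ(99) = 0, μ(100) = 0, μ(101) = -1, μ(102) = -1, μ(103) = -1, μ(104) = 0, μ(105) = -1, μ(106) = 1, μ(107) = -1, μ(108) = 0, μ(109) = -1, μ(110) = -1, μ(111) = 1, μ(112) = 0, μ(113) = -1, μ(114) = -1, μ(115) = 1, μ(116) = 0, μ(117) = 0, μ(118) = 1, μ(119) = 1, μ(120) = 0, μ(121) = 0, μ(122) = 1, μ(123) = 1, μ(124) = 0, μ(125) = 0, μ(126) = 0, μ(127) = -1, μ(128) = 0, μ(129) = 1, μ(130) = -1, μ(131) = -1, μ(132) = 0, μ(133) = 1, μ(134) = 1, μ(135) = 0, μ(136) = 0, μ(137) = -1. Summing all 137 values: -2. (Mertens function M(x) = Σ_{n ≤ x} μ(n); on average M(x) should be small (PNT ⟺ M(x) = o(x)).)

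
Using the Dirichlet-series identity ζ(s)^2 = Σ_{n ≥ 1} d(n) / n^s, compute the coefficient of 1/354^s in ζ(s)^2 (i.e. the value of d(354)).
d(354) = 8

ζ(s)^2 = (Σ 1/m^s)(Σ 1/k^s). The coefficient of 1/n^s in the product is the number of ordered pairs (m, k) with mk = n, which equals d(n). For n = 354, divisors are [1, 2, 3, 6, 59, 118, 177, 354], so d(354) = 8.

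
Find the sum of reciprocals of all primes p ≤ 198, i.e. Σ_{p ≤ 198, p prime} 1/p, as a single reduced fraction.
Σ 1/p = 76196574135067008118914163673288637004399442476398684669741544152346284384175423/39195588149163123383161804554421175259738677336198748467804183290796540382737190

π(198) = 45, so the primes ≤ 198 are [2, 3, 5, 7, 11, 13, 17, 19, 23, 29, 31, 37, 41, 43, 47, 53, 59, 61, 67, 71, 73, 79, 83, 89, 97, 101, 103, 107, 109, 113, 127, 131, 137, 139, 149, 151, 157, 163, 167, 173, 179, 181, 191, 193, 197]. Summing 1/p over these primes: 76196574135067008118914163673288637004399442476398684669741544152346284384175423/39195588149163123383161804554421175259738677336198748467804183290796540382737190 ≈ 1.9440. Mertens estimate ln ln(198) + 0.2615 ≈ 1.9270.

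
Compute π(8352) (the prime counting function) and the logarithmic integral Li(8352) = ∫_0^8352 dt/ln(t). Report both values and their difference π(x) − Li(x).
π(8352) = 1045;  Li(8352) ≈ 1065.49;  π(x) − Li(x) ≈ -20.49.

Direct count of primes ≤ 8352 gives π(8352) = 1045. Numerical evaluation of the logarithmic integral gives Li(8352) ≈ 1065.49. The difference π(x) − Li(x) ≈ -20.49 is typically negative for small/moderate x (Li(x) overestimates), though Littlewood's theorem shows this sign changes infinitely often.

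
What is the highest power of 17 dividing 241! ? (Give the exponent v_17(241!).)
v_17(241!) = 14

Legendre's formula: v_p(n!) = Σ_{k ≥ 1} ⌊n / p^k⌋. For p = 17, n = 241, the terms are:
  ⌊241/17^1⌋ = ⌊241/17⌋ = 14
(the next term ⌊241/17^2⌋ = 0, terminating the sum). Summing: v_17(241!) = 14 = 14.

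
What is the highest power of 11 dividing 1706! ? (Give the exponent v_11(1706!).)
v_11(1706!) = 170

Legendre's formula: v_p(n!) = Σ_{k ≥ 1} ⌊n / p^k⌋. For p = 11, n = 1706, the terms are:
  ⌊1706/11^1⌋ = ⌊1706/11⌋ = 155
  ⌊1706/11^2⌋ = ⌊1706/121⌋ = 14
  ⌊1706/11^3⌋ = ⌊1706/1331⌋ = 1
(the next term ⌊1706/11^4⌋ = 0, terminating the sum). Summing: v_11(1706!) = 155 + 14 + 1 = 170.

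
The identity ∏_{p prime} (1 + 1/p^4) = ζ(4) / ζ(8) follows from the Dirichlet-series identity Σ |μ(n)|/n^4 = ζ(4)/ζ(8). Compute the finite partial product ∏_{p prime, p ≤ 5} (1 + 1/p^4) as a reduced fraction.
∏ = 218161/202500

The primes p ≤ 5 are [2, 3, 5]. For each, (1 + 1/p^4) = (p^4 + 1)/p^4. Multiplying these fractions over p ∈ [2, 3, 5] gives 218161/202500. (In the limit P → ∞ this tends to ζ(4)/ζ(8).)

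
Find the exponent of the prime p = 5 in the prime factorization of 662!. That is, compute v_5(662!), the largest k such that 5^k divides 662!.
v_5(662!) = 164

Legendre's formula: v_p(n!) = Σ_{k ≥ 1} ⌊n / p^k⌋. For p = 5, n = 662, the terms are:
  ⌊662/5^1⌋ = ⌊662/5⌋ = 132
  ⌊662/5^2⌋ = ⌊662/25⌋ = 26
  ⌊662/5^3⌋ = ⌊662/125⌋ = 5
  ⌊662/5^4⌋ = ⌊662/625⌋ = 1
(the next term ⌊662/5^5⌋ = 0, terminating the sum). Summing: v_5(662!) = 132 + 26 + 5 + 1 = 164.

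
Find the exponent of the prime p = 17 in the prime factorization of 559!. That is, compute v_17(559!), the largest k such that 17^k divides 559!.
v_17(559!) = 33

Legendre's formula: v_p(n!) = Σ_{k ≥ 1} ⌊n / p^k⌋. For p = 17, n = 559, the terms are:
  ⌊559/17^1⌋ = ⌊559/17⌋ = 32
  ⌊559/17^2⌋ = ⌊559/289⌋ = 1
(the next term ⌊559/17^3⌋ = 0, terminating the sum). Summing: v_17(559!) = 32 + 1 = 33.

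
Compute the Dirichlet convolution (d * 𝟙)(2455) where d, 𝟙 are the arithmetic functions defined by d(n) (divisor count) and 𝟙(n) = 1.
(d * 𝟙)(2455) = 9

Divisors of 2455: [1, 5, 491, 2455]. For each d | 2455:
  d = 1: d(1) · 𝟙(2455/1) = 1 · 1 = 1
  d = 5: d(5) · 𝟙(2455/5) = 2 · 1 = 2
  d = 491: d(491) · 𝟙(2455/491) = 2 · 1 = 2
  d = 2455: d(2455) · 𝟙(2455/2455) = 4 · 1 = 4
Summing: (d * 𝟙)(2455) = 1 + 2 + 2 + 4 = 9.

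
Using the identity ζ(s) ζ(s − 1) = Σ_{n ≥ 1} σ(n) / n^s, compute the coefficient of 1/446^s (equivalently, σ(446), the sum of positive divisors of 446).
σ(446) = 672

In the product (Σ m^0/m^s)(Σ k / k^s) = Σ (Σ_{d | n} d) / n^s, the coefficient of 1/n^s is σ(n) = Σ_{d | n} d. For n = 446, divisors are [1, 2, 223, 446]; summing: σ(446) = 672.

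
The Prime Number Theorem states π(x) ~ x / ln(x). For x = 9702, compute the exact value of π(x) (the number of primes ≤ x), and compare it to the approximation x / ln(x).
π(9702) = 1197;  x/ln(x) ≈ 1056.85;  relative error ≈ 11.71%.

Directly count primes up to 9702: π(9702) = 1197. The PNT approximation gives 9702/ln(9702) ≈ 9702/9.18009 ≈ 1056.85. Relative error (π(x) − x/ln(x)) / π(x) ≈ 11.71%; the approximation is known to undercount slightly (Li(x) is a better estimate).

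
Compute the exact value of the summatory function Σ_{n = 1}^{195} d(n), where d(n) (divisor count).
Σ_{n ≤ 195} d(n) = 1061

Compute d(n) for each 1 ≤ n ≤ 195: d(1) = 1, d(2) = 2, d(3) = 2, d(4) = 3, d(5) = 2, d(6) = 4, d(7) = 2, d(8) = 4, d(9) = 3, d(10) = 4, d(11) = 2, d(12) = 6, d(13) = 2, d(14) = 4, d(15) = 4, d(16) = 5, d(17) = 2, d(18) = 6, d(19) = 2, d(20) = 6, d(21) = 4, d(22) = 4, d(23) = 2, d(24) = 8, d(25) = 3, d(26) = 4, d(27) = 4, d(28) = 6, d(29) = 2, d(30) = 8, d(31) = 2, d(32) = 6, d(33) = 4, d(34) = 4, d(35) = 4, d(36) = 9, d(37) = 2, d(38) = 4, d(39) = 4, d(40) = 8, d(41) = 2, d(42) = 8, d(43) = 2, d(44) = 6, d(45) = 6, d(46) = 4, d(47) = 2, d(48) = 10, d(49) = 3, d(50) = 6, d(51) = 4, d(52) = 6, d(53) = 2, d(54) = 8, d(55) = 4, d(56) = 8, d(57) = 4, d(58) = 4, d(59) = 2, d(60) = 12, d(61) = 2, d(62) = 4, d(63) = 6, d(64) = 7, d(65) = 4, d(66) = 8, d(67) = 2, d(68) = 6, d(69) = 4, d(70) = 8, d(71) = 2, d(72) = 12, d(73) = 2, d(74) = 4, d(75) = 6, d(76) = 6, d(77) = 4, d(78) = 8, d(79) = 2, d(80) = 10, d(81) = 5, d(82) = 4, d(83) = 2, d(84) = 12, d(85) = 4, d(86) = 4, d(87) = 4, d(88) = 8, d(89) = 2, d(90) = 12, d(91) = 4, d(92) = 6, d(93) = 4, d(94) = 4, d(95) = 4, d(96) = 12, d(97) = 2, d(98) = 6, d(99) = 6, d(100) = 9, d(101) = 2, d(102) = 8, d(103) = 2, d(104) = 8, d(105) = 8, d(106) = 4, d(107) = 2, d(108) = 12, d(109) = 2, d(110) = 8, d(111) = 4, d(112) = 10, d(113) = 2, d(114) = 8, d(115) = 4, d(116) = 6, d(117) = 6, d(118) = 4, d(119) = 4, d(120) = 16, d(121) = 3, d(122) = 4, d(123) = 4, d(124) = 6, d(125) = 4, d(126) = 12, d(127) = 2, d(128) = 8, d(129) = 4, d(130) = 8, d(131) = 2, d(132) = 12, d(133) = 4, d(134) = 4, d(135) = 8, d(136) = 8, d(137) = 2, d(138) = 8, d(139) = 2, d(140) = 12, d(141) = 4, d(142) = 4, d(143) = 4, d(144) = 15, d(145) = 4, d(146) = 4, d(147) = 6, d(148) = 6, d(149) = 2, d(150) = 12, d(151) = 2, d(152) = 8, d(153) = 6, d(154) = 8, d(155) = 4, d(156) = 12, d(157) = 2, d(158) = 4, d(159) = 4, d(160) = 12, d(161) = 4, d(162) = 10, d(163) = 2, d(164) = 6, d(165) = 8, d(166) = 4, d(167) = 2, d(168) = 16, d(169) = 3, d(170) = 8, d(171) = 6, d(172) = 6, d(173) = 2, d(174) = 8, d(175) = 6, d(176) = 10, d(177) = 4, d(178) = 4, d(179) = 2, d(180) = 18, d(181) = 2, d(182) = 8, d(183) = 4, d(184) = 8, d(185) = 4, d(186) = 8, d(187) = 4, d(188) = 6, d(189) = 8, d(190) = 8, d(191) = 2, d(192) = 14, d(193) = 2, d(194) = 4, d(195) = 8. Summing all 195 values: 1061. (Dirichlet's divisor formula: Σ_{n ≤ x} d(n) = x ln(x) + (2γ − 1) x + O(√x). For x = 195, the asymptotic estimate is ≈ 1058.35.)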